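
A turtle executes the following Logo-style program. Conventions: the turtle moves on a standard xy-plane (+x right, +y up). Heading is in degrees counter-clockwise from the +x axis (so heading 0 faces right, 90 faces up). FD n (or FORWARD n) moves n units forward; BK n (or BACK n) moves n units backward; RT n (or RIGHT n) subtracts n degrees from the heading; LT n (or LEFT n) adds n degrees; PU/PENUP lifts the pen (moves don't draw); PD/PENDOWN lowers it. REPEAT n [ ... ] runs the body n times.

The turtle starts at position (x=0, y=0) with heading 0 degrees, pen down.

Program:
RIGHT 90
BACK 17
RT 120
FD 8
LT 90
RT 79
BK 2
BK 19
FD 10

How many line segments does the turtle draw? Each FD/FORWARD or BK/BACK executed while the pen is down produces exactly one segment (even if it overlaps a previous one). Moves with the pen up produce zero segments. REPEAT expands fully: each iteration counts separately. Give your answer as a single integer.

Answer: 5

Derivation:
Executing turtle program step by step:
Start: pos=(0,0), heading=0, pen down
RT 90: heading 0 -> 270
BK 17: (0,0) -> (0,17) [heading=270, draw]
RT 120: heading 270 -> 150
FD 8: (0,17) -> (-6.928,21) [heading=150, draw]
LT 90: heading 150 -> 240
RT 79: heading 240 -> 161
BK 2: (-6.928,21) -> (-5.037,20.349) [heading=161, draw]
BK 19: (-5.037,20.349) -> (12.928,14.163) [heading=161, draw]
FD 10: (12.928,14.163) -> (3.473,17.419) [heading=161, draw]
Final: pos=(3.473,17.419), heading=161, 5 segment(s) drawn
Segments drawn: 5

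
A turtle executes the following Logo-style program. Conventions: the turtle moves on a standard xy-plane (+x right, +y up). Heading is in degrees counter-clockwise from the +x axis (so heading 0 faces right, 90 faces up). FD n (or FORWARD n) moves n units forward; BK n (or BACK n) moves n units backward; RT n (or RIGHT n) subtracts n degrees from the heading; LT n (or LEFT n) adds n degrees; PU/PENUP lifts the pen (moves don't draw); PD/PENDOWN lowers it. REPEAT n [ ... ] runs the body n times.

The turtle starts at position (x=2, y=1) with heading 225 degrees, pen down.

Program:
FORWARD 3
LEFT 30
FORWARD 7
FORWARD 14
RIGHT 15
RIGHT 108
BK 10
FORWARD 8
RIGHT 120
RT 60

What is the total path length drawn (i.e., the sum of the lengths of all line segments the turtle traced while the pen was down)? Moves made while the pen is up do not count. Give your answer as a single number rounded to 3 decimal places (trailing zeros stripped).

Answer: 42

Derivation:
Executing turtle program step by step:
Start: pos=(2,1), heading=225, pen down
FD 3: (2,1) -> (-0.121,-1.121) [heading=225, draw]
LT 30: heading 225 -> 255
FD 7: (-0.121,-1.121) -> (-1.933,-7.883) [heading=255, draw]
FD 14: (-1.933,-7.883) -> (-5.557,-21.406) [heading=255, draw]
RT 15: heading 255 -> 240
RT 108: heading 240 -> 132
BK 10: (-5.557,-21.406) -> (1.135,-28.837) [heading=132, draw]
FD 8: (1.135,-28.837) -> (-4.218,-22.892) [heading=132, draw]
RT 120: heading 132 -> 12
RT 60: heading 12 -> 312
Final: pos=(-4.218,-22.892), heading=312, 5 segment(s) drawn

Segment lengths:
  seg 1: (2,1) -> (-0.121,-1.121), length = 3
  seg 2: (-0.121,-1.121) -> (-1.933,-7.883), length = 7
  seg 3: (-1.933,-7.883) -> (-5.557,-21.406), length = 14
  seg 4: (-5.557,-21.406) -> (1.135,-28.837), length = 10
  seg 5: (1.135,-28.837) -> (-4.218,-22.892), length = 8
Total = 42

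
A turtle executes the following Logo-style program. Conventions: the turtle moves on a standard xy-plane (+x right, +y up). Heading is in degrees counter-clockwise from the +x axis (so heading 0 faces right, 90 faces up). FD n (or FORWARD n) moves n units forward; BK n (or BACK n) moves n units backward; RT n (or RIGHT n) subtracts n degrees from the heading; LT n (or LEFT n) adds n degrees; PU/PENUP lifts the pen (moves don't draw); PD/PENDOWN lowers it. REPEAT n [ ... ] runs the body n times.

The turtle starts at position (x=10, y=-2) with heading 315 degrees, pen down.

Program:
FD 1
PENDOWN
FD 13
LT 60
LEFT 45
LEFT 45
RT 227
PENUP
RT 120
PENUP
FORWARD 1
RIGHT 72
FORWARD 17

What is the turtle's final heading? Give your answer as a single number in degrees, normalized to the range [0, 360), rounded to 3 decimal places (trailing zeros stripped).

Executing turtle program step by step:
Start: pos=(10,-2), heading=315, pen down
FD 1: (10,-2) -> (10.707,-2.707) [heading=315, draw]
PD: pen down
FD 13: (10.707,-2.707) -> (19.899,-11.899) [heading=315, draw]
LT 60: heading 315 -> 15
LT 45: heading 15 -> 60
LT 45: heading 60 -> 105
RT 227: heading 105 -> 238
PU: pen up
RT 120: heading 238 -> 118
PU: pen up
FD 1: (19.899,-11.899) -> (19.43,-11.017) [heading=118, move]
RT 72: heading 118 -> 46
FD 17: (19.43,-11.017) -> (31.239,1.212) [heading=46, move]
Final: pos=(31.239,1.212), heading=46, 2 segment(s) drawn

Answer: 46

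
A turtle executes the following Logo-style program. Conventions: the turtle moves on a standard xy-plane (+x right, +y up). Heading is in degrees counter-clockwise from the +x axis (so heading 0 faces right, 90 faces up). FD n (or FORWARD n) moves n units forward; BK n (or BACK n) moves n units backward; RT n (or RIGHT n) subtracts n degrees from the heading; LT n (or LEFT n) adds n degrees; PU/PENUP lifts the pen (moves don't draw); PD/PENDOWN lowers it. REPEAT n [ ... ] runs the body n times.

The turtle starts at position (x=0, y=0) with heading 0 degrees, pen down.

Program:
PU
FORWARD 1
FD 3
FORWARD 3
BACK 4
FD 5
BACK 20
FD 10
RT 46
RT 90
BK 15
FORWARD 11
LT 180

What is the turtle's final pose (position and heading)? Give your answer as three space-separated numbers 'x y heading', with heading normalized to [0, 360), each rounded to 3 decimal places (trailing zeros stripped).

Executing turtle program step by step:
Start: pos=(0,0), heading=0, pen down
PU: pen up
FD 1: (0,0) -> (1,0) [heading=0, move]
FD 3: (1,0) -> (4,0) [heading=0, move]
FD 3: (4,0) -> (7,0) [heading=0, move]
BK 4: (7,0) -> (3,0) [heading=0, move]
FD 5: (3,0) -> (8,0) [heading=0, move]
BK 20: (8,0) -> (-12,0) [heading=0, move]
FD 10: (-12,0) -> (-2,0) [heading=0, move]
RT 46: heading 0 -> 314
RT 90: heading 314 -> 224
BK 15: (-2,0) -> (8.79,10.42) [heading=224, move]
FD 11: (8.79,10.42) -> (0.877,2.779) [heading=224, move]
LT 180: heading 224 -> 44
Final: pos=(0.877,2.779), heading=44, 0 segment(s) drawn

Answer: 0.877 2.779 44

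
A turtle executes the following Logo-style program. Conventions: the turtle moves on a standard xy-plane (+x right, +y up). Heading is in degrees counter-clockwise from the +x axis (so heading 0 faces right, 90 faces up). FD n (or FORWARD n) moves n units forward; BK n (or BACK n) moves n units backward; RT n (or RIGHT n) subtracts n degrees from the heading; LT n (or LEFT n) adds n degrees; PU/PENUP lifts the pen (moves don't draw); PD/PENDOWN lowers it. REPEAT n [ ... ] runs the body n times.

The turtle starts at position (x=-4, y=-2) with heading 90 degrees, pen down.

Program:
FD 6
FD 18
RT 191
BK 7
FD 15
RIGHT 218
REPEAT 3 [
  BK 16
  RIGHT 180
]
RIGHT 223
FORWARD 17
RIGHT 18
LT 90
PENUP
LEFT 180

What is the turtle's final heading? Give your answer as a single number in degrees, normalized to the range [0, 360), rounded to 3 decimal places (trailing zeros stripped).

Answer: 250

Derivation:
Executing turtle program step by step:
Start: pos=(-4,-2), heading=90, pen down
FD 6: (-4,-2) -> (-4,4) [heading=90, draw]
FD 18: (-4,4) -> (-4,22) [heading=90, draw]
RT 191: heading 90 -> 259
BK 7: (-4,22) -> (-2.664,28.871) [heading=259, draw]
FD 15: (-2.664,28.871) -> (-5.526,14.147) [heading=259, draw]
RT 218: heading 259 -> 41
REPEAT 3 [
  -- iteration 1/3 --
  BK 16: (-5.526,14.147) -> (-17.602,3.65) [heading=41, draw]
  RT 180: heading 41 -> 221
  -- iteration 2/3 --
  BK 16: (-17.602,3.65) -> (-5.526,14.147) [heading=221, draw]
  RT 180: heading 221 -> 41
  -- iteration 3/3 --
  BK 16: (-5.526,14.147) -> (-17.602,3.65) [heading=41, draw]
  RT 180: heading 41 -> 221
]
RT 223: heading 221 -> 358
FD 17: (-17.602,3.65) -> (-0.612,3.057) [heading=358, draw]
RT 18: heading 358 -> 340
LT 90: heading 340 -> 70
PU: pen up
LT 180: heading 70 -> 250
Final: pos=(-0.612,3.057), heading=250, 8 segment(s) drawn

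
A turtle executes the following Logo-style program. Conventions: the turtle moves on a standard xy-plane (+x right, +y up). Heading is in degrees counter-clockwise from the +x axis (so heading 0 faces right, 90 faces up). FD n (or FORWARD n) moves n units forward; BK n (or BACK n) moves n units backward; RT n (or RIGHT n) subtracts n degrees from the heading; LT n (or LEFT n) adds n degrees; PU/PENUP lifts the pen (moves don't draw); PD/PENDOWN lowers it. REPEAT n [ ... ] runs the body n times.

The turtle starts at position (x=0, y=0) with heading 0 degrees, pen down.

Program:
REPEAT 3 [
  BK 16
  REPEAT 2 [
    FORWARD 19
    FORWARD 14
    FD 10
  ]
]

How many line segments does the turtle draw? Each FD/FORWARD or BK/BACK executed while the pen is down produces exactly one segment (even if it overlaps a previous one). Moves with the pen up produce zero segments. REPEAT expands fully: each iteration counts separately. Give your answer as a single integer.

Executing turtle program step by step:
Start: pos=(0,0), heading=0, pen down
REPEAT 3 [
  -- iteration 1/3 --
  BK 16: (0,0) -> (-16,0) [heading=0, draw]
  REPEAT 2 [
    -- iteration 1/2 --
    FD 19: (-16,0) -> (3,0) [heading=0, draw]
    FD 14: (3,0) -> (17,0) [heading=0, draw]
    FD 10: (17,0) -> (27,0) [heading=0, draw]
    -- iteration 2/2 --
    FD 19: (27,0) -> (46,0) [heading=0, draw]
    FD 14: (46,0) -> (60,0) [heading=0, draw]
    FD 10: (60,0) -> (70,0) [heading=0, draw]
  ]
  -- iteration 2/3 --
  BK 16: (70,0) -> (54,0) [heading=0, draw]
  REPEAT 2 [
    -- iteration 1/2 --
    FD 19: (54,0) -> (73,0) [heading=0, draw]
    FD 14: (73,0) -> (87,0) [heading=0, draw]
    FD 10: (87,0) -> (97,0) [heading=0, draw]
    -- iteration 2/2 --
    FD 19: (97,0) -> (116,0) [heading=0, draw]
    FD 14: (116,0) -> (130,0) [heading=0, draw]
    FD 10: (130,0) -> (140,0) [heading=0, draw]
  ]
  -- iteration 3/3 --
  BK 16: (140,0) -> (124,0) [heading=0, draw]
  REPEAT 2 [
    -- iteration 1/2 --
    FD 19: (124,0) -> (143,0) [heading=0, draw]
    FD 14: (143,0) -> (157,0) [heading=0, draw]
    FD 10: (157,0) -> (167,0) [heading=0, draw]
    -- iteration 2/2 --
    FD 19: (167,0) -> (186,0) [heading=0, draw]
    FD 14: (186,0) -> (200,0) [heading=0, draw]
    FD 10: (200,0) -> (210,0) [heading=0, draw]
  ]
]
Final: pos=(210,0), heading=0, 21 segment(s) drawn
Segments drawn: 21

Answer: 21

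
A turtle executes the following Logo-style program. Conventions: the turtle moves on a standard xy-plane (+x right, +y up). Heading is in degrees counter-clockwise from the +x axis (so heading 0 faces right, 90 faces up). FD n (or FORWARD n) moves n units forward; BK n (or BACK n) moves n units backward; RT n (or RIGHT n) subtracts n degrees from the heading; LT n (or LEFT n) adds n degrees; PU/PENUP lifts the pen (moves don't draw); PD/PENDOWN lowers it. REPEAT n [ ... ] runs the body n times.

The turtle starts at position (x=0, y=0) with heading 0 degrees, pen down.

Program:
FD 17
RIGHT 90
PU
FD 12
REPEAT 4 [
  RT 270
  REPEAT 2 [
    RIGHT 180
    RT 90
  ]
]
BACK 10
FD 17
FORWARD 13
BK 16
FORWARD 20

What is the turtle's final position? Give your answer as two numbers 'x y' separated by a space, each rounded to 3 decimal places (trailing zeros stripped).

Answer: 17 -36

Derivation:
Executing turtle program step by step:
Start: pos=(0,0), heading=0, pen down
FD 17: (0,0) -> (17,0) [heading=0, draw]
RT 90: heading 0 -> 270
PU: pen up
FD 12: (17,0) -> (17,-12) [heading=270, move]
REPEAT 4 [
  -- iteration 1/4 --
  RT 270: heading 270 -> 0
  REPEAT 2 [
    -- iteration 1/2 --
    RT 180: heading 0 -> 180
    RT 90: heading 180 -> 90
    -- iteration 2/2 --
    RT 180: heading 90 -> 270
    RT 90: heading 270 -> 180
  ]
  -- iteration 2/4 --
  RT 270: heading 180 -> 270
  REPEAT 2 [
    -- iteration 1/2 --
    RT 180: heading 270 -> 90
    RT 90: heading 90 -> 0
    -- iteration 2/2 --
    RT 180: heading 0 -> 180
    RT 90: heading 180 -> 90
  ]
  -- iteration 3/4 --
  RT 270: heading 90 -> 180
  REPEAT 2 [
    -- iteration 1/2 --
    RT 180: heading 180 -> 0
    RT 90: heading 0 -> 270
    -- iteration 2/2 --
    RT 180: heading 270 -> 90
    RT 90: heading 90 -> 0
  ]
  -- iteration 4/4 --
  RT 270: heading 0 -> 90
  REPEAT 2 [
    -- iteration 1/2 --
    RT 180: heading 90 -> 270
    RT 90: heading 270 -> 180
    -- iteration 2/2 --
    RT 180: heading 180 -> 0
    RT 90: heading 0 -> 270
  ]
]
BK 10: (17,-12) -> (17,-2) [heading=270, move]
FD 17: (17,-2) -> (17,-19) [heading=270, move]
FD 13: (17,-19) -> (17,-32) [heading=270, move]
BK 16: (17,-32) -> (17,-16) [heading=270, move]
FD 20: (17,-16) -> (17,-36) [heading=270, move]
Final: pos=(17,-36), heading=270, 1 segment(s) drawn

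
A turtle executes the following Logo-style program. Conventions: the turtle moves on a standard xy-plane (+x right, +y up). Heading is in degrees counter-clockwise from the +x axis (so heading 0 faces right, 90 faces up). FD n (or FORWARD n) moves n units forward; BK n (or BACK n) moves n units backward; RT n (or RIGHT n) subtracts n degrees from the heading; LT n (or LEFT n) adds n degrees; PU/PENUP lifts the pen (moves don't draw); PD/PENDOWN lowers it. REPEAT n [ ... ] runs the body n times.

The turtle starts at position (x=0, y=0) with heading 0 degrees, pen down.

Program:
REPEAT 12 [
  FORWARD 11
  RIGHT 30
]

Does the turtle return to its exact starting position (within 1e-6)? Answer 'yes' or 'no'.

Executing turtle program step by step:
Start: pos=(0,0), heading=0, pen down
REPEAT 12 [
  -- iteration 1/12 --
  FD 11: (0,0) -> (11,0) [heading=0, draw]
  RT 30: heading 0 -> 330
  -- iteration 2/12 --
  FD 11: (11,0) -> (20.526,-5.5) [heading=330, draw]
  RT 30: heading 330 -> 300
  -- iteration 3/12 --
  FD 11: (20.526,-5.5) -> (26.026,-15.026) [heading=300, draw]
  RT 30: heading 300 -> 270
  -- iteration 4/12 --
  FD 11: (26.026,-15.026) -> (26.026,-26.026) [heading=270, draw]
  RT 30: heading 270 -> 240
  -- iteration 5/12 --
  FD 11: (26.026,-26.026) -> (20.526,-35.553) [heading=240, draw]
  RT 30: heading 240 -> 210
  -- iteration 6/12 --
  FD 11: (20.526,-35.553) -> (11,-41.053) [heading=210, draw]
  RT 30: heading 210 -> 180
  -- iteration 7/12 --
  FD 11: (11,-41.053) -> (0,-41.053) [heading=180, draw]
  RT 30: heading 180 -> 150
  -- iteration 8/12 --
  FD 11: (0,-41.053) -> (-9.526,-35.553) [heading=150, draw]
  RT 30: heading 150 -> 120
  -- iteration 9/12 --
  FD 11: (-9.526,-35.553) -> (-15.026,-26.026) [heading=120, draw]
  RT 30: heading 120 -> 90
  -- iteration 10/12 --
  FD 11: (-15.026,-26.026) -> (-15.026,-15.026) [heading=90, draw]
  RT 30: heading 90 -> 60
  -- iteration 11/12 --
  FD 11: (-15.026,-15.026) -> (-9.526,-5.5) [heading=60, draw]
  RT 30: heading 60 -> 30
  -- iteration 12/12 --
  FD 11: (-9.526,-5.5) -> (0,0) [heading=30, draw]
  RT 30: heading 30 -> 0
]
Final: pos=(0,0), heading=0, 12 segment(s) drawn

Start position: (0, 0)
Final position: (0, 0)
Distance = 0; < 1e-6 -> CLOSED

Answer: yes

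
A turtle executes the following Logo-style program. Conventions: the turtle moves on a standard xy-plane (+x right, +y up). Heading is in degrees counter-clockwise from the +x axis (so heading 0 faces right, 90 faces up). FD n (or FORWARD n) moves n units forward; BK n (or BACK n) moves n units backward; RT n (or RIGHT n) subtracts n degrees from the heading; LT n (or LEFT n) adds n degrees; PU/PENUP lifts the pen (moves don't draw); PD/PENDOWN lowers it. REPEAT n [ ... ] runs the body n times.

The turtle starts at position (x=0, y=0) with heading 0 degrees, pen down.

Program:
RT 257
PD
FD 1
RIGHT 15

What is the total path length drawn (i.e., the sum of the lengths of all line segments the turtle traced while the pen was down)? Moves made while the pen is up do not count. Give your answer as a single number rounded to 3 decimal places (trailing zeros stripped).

Answer: 1

Derivation:
Executing turtle program step by step:
Start: pos=(0,0), heading=0, pen down
RT 257: heading 0 -> 103
PD: pen down
FD 1: (0,0) -> (-0.225,0.974) [heading=103, draw]
RT 15: heading 103 -> 88
Final: pos=(-0.225,0.974), heading=88, 1 segment(s) drawn

Segment lengths:
  seg 1: (0,0) -> (-0.225,0.974), length = 1
Total = 1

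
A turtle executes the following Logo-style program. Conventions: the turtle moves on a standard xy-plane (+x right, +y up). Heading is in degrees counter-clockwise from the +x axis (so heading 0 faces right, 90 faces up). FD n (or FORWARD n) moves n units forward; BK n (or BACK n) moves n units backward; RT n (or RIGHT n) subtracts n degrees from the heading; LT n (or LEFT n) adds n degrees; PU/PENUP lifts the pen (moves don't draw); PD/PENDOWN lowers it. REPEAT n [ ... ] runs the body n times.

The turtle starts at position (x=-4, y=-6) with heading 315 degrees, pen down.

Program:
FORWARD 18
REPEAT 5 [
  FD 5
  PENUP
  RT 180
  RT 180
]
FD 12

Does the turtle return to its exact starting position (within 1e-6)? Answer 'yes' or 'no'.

Executing turtle program step by step:
Start: pos=(-4,-6), heading=315, pen down
FD 18: (-4,-6) -> (8.728,-18.728) [heading=315, draw]
REPEAT 5 [
  -- iteration 1/5 --
  FD 5: (8.728,-18.728) -> (12.263,-22.263) [heading=315, draw]
  PU: pen up
  RT 180: heading 315 -> 135
  RT 180: heading 135 -> 315
  -- iteration 2/5 --
  FD 5: (12.263,-22.263) -> (15.799,-25.799) [heading=315, move]
  PU: pen up
  RT 180: heading 315 -> 135
  RT 180: heading 135 -> 315
  -- iteration 3/5 --
  FD 5: (15.799,-25.799) -> (19.335,-29.335) [heading=315, move]
  PU: pen up
  RT 180: heading 315 -> 135
  RT 180: heading 135 -> 315
  -- iteration 4/5 --
  FD 5: (19.335,-29.335) -> (22.87,-32.87) [heading=315, move]
  PU: pen up
  RT 180: heading 315 -> 135
  RT 180: heading 135 -> 315
  -- iteration 5/5 --
  FD 5: (22.87,-32.87) -> (26.406,-36.406) [heading=315, move]
  PU: pen up
  RT 180: heading 315 -> 135
  RT 180: heading 135 -> 315
]
FD 12: (26.406,-36.406) -> (34.891,-44.891) [heading=315, move]
Final: pos=(34.891,-44.891), heading=315, 2 segment(s) drawn

Start position: (-4, -6)
Final position: (34.891, -44.891)
Distance = 55; >= 1e-6 -> NOT closed

Answer: no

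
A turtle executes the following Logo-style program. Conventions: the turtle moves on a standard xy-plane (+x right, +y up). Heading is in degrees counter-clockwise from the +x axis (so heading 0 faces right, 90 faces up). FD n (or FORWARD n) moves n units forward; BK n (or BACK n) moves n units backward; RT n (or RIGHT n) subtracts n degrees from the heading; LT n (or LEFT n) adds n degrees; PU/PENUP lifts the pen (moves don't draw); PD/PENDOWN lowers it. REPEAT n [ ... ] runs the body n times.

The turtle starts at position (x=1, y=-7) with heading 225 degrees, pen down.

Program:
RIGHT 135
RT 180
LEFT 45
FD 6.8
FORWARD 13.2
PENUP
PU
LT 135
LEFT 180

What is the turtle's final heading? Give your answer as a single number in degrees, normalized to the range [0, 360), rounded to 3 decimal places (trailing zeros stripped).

Executing turtle program step by step:
Start: pos=(1,-7), heading=225, pen down
RT 135: heading 225 -> 90
RT 180: heading 90 -> 270
LT 45: heading 270 -> 315
FD 6.8: (1,-7) -> (5.808,-11.808) [heading=315, draw]
FD 13.2: (5.808,-11.808) -> (15.142,-21.142) [heading=315, draw]
PU: pen up
PU: pen up
LT 135: heading 315 -> 90
LT 180: heading 90 -> 270
Final: pos=(15.142,-21.142), heading=270, 2 segment(s) drawn

Answer: 270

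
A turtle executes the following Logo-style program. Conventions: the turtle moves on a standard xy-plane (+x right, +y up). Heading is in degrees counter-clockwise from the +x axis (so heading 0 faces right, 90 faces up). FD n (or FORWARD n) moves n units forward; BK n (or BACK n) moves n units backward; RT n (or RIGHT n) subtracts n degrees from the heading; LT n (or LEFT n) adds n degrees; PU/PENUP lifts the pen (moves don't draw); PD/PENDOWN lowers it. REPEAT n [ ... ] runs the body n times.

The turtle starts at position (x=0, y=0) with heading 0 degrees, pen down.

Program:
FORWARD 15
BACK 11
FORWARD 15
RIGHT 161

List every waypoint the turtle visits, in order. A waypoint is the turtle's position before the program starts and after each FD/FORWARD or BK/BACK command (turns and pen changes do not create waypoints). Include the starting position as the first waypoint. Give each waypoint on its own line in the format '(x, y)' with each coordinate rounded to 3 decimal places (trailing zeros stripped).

Executing turtle program step by step:
Start: pos=(0,0), heading=0, pen down
FD 15: (0,0) -> (15,0) [heading=0, draw]
BK 11: (15,0) -> (4,0) [heading=0, draw]
FD 15: (4,0) -> (19,0) [heading=0, draw]
RT 161: heading 0 -> 199
Final: pos=(19,0), heading=199, 3 segment(s) drawn
Waypoints (4 total):
(0, 0)
(15, 0)
(4, 0)
(19, 0)

Answer: (0, 0)
(15, 0)
(4, 0)
(19, 0)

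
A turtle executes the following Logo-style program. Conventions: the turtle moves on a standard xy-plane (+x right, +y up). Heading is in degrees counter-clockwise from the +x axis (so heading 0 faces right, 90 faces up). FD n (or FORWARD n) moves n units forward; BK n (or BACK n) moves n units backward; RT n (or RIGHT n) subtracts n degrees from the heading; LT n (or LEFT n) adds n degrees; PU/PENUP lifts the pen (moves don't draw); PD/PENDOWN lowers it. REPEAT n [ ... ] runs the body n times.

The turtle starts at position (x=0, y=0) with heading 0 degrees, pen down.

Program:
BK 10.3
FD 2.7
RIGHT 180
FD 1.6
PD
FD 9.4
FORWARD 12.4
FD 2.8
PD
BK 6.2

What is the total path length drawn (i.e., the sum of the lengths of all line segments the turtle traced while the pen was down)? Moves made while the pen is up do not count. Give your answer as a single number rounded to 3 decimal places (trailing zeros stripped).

Answer: 45.4

Derivation:
Executing turtle program step by step:
Start: pos=(0,0), heading=0, pen down
BK 10.3: (0,0) -> (-10.3,0) [heading=0, draw]
FD 2.7: (-10.3,0) -> (-7.6,0) [heading=0, draw]
RT 180: heading 0 -> 180
FD 1.6: (-7.6,0) -> (-9.2,0) [heading=180, draw]
PD: pen down
FD 9.4: (-9.2,0) -> (-18.6,0) [heading=180, draw]
FD 12.4: (-18.6,0) -> (-31,0) [heading=180, draw]
FD 2.8: (-31,0) -> (-33.8,0) [heading=180, draw]
PD: pen down
BK 6.2: (-33.8,0) -> (-27.6,0) [heading=180, draw]
Final: pos=(-27.6,0), heading=180, 7 segment(s) drawn

Segment lengths:
  seg 1: (0,0) -> (-10.3,0), length = 10.3
  seg 2: (-10.3,0) -> (-7.6,0), length = 2.7
  seg 3: (-7.6,0) -> (-9.2,0), length = 1.6
  seg 4: (-9.2,0) -> (-18.6,0), length = 9.4
  seg 5: (-18.6,0) -> (-31,0), length = 12.4
  seg 6: (-31,0) -> (-33.8,0), length = 2.8
  seg 7: (-33.8,0) -> (-27.6,0), length = 6.2
Total = 45.4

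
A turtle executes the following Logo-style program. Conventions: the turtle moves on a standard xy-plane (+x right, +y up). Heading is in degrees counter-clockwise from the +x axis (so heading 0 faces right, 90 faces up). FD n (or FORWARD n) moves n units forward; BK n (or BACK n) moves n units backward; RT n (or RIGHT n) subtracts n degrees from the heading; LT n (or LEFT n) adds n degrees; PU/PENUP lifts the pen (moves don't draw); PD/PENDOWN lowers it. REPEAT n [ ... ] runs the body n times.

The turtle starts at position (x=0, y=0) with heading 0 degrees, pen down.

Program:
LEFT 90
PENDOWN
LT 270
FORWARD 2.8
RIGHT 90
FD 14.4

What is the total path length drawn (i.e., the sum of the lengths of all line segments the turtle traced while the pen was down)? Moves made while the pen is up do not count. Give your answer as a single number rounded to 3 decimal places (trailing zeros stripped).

Executing turtle program step by step:
Start: pos=(0,0), heading=0, pen down
LT 90: heading 0 -> 90
PD: pen down
LT 270: heading 90 -> 0
FD 2.8: (0,0) -> (2.8,0) [heading=0, draw]
RT 90: heading 0 -> 270
FD 14.4: (2.8,0) -> (2.8,-14.4) [heading=270, draw]
Final: pos=(2.8,-14.4), heading=270, 2 segment(s) drawn

Segment lengths:
  seg 1: (0,0) -> (2.8,0), length = 2.8
  seg 2: (2.8,0) -> (2.8,-14.4), length = 14.4
Total = 17.2

Answer: 17.2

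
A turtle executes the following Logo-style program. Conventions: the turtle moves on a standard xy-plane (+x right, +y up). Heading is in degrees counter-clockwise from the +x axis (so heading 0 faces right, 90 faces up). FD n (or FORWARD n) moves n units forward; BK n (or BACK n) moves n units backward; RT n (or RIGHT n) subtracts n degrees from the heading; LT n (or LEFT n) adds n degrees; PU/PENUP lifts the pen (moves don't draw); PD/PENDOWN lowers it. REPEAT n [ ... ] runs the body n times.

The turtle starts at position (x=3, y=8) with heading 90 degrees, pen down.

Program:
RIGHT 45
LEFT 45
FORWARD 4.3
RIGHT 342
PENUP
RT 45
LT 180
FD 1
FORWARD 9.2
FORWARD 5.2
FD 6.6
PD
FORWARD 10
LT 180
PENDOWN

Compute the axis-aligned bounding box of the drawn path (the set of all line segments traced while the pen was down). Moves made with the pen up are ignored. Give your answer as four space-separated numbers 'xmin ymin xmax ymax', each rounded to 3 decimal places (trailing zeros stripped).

Answer: -11.528 -16.212 3 12.3

Derivation:
Executing turtle program step by step:
Start: pos=(3,8), heading=90, pen down
RT 45: heading 90 -> 45
LT 45: heading 45 -> 90
FD 4.3: (3,8) -> (3,12.3) [heading=90, draw]
RT 342: heading 90 -> 108
PU: pen up
RT 45: heading 108 -> 63
LT 180: heading 63 -> 243
FD 1: (3,12.3) -> (2.546,11.409) [heading=243, move]
FD 9.2: (2.546,11.409) -> (-1.631,3.212) [heading=243, move]
FD 5.2: (-1.631,3.212) -> (-3.991,-1.422) [heading=243, move]
FD 6.6: (-3.991,-1.422) -> (-6.988,-7.302) [heading=243, move]
PD: pen down
FD 10: (-6.988,-7.302) -> (-11.528,-16.212) [heading=243, draw]
LT 180: heading 243 -> 63
PD: pen down
Final: pos=(-11.528,-16.212), heading=63, 2 segment(s) drawn

Segment endpoints: x in {-11.528, -6.988, 3, 3}, y in {-16.212, -7.302, 8, 12.3}
xmin=-11.528, ymin=-16.212, xmax=3, ymax=12.3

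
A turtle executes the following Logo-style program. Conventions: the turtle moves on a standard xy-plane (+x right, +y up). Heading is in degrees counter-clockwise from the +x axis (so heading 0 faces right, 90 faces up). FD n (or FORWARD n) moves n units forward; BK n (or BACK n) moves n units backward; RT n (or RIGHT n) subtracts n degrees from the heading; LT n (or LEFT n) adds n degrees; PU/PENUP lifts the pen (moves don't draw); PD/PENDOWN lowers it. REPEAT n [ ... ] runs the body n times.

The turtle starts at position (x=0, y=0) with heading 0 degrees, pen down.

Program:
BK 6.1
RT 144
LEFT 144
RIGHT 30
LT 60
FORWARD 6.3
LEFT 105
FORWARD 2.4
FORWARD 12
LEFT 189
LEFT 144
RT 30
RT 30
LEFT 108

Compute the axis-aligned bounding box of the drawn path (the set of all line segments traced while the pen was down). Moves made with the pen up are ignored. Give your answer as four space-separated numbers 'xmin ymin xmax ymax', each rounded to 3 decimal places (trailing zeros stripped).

Executing turtle program step by step:
Start: pos=(0,0), heading=0, pen down
BK 6.1: (0,0) -> (-6.1,0) [heading=0, draw]
RT 144: heading 0 -> 216
LT 144: heading 216 -> 0
RT 30: heading 0 -> 330
LT 60: heading 330 -> 30
FD 6.3: (-6.1,0) -> (-0.644,3.15) [heading=30, draw]
LT 105: heading 30 -> 135
FD 2.4: (-0.644,3.15) -> (-2.341,4.847) [heading=135, draw]
FD 12: (-2.341,4.847) -> (-10.826,13.332) [heading=135, draw]
LT 189: heading 135 -> 324
LT 144: heading 324 -> 108
RT 30: heading 108 -> 78
RT 30: heading 78 -> 48
LT 108: heading 48 -> 156
Final: pos=(-10.826,13.332), heading=156, 4 segment(s) drawn

Segment endpoints: x in {-10.826, -6.1, -2.341, -0.644, 0}, y in {0, 3.15, 4.847, 13.332}
xmin=-10.826, ymin=0, xmax=0, ymax=13.332

Answer: -10.826 0 0 13.332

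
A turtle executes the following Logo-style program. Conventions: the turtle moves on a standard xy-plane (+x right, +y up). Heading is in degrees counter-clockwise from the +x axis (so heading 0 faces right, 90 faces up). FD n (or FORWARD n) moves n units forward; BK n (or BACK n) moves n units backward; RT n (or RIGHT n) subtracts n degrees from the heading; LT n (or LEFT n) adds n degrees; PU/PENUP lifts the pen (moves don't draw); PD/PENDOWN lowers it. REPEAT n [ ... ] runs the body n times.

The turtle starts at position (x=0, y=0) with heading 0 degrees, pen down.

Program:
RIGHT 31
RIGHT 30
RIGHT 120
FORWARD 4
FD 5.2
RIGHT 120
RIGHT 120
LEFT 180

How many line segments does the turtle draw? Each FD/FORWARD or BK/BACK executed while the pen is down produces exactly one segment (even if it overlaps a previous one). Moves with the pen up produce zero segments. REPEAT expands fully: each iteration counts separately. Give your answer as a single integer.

Answer: 2

Derivation:
Executing turtle program step by step:
Start: pos=(0,0), heading=0, pen down
RT 31: heading 0 -> 329
RT 30: heading 329 -> 299
RT 120: heading 299 -> 179
FD 4: (0,0) -> (-3.999,0.07) [heading=179, draw]
FD 5.2: (-3.999,0.07) -> (-9.199,0.161) [heading=179, draw]
RT 120: heading 179 -> 59
RT 120: heading 59 -> 299
LT 180: heading 299 -> 119
Final: pos=(-9.199,0.161), heading=119, 2 segment(s) drawn
Segments drawn: 2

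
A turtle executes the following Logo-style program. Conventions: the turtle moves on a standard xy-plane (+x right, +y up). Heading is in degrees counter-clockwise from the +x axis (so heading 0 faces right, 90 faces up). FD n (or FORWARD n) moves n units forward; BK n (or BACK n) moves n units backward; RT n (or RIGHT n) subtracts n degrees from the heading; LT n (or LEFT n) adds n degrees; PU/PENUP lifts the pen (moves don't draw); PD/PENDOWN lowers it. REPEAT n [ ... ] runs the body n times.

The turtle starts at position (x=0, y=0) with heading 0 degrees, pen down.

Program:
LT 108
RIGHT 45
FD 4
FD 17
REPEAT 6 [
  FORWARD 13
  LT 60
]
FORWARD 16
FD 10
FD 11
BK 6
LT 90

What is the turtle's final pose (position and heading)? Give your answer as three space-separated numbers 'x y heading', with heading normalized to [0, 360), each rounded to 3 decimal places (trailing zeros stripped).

Executing turtle program step by step:
Start: pos=(0,0), heading=0, pen down
LT 108: heading 0 -> 108
RT 45: heading 108 -> 63
FD 4: (0,0) -> (1.816,3.564) [heading=63, draw]
FD 17: (1.816,3.564) -> (9.534,18.711) [heading=63, draw]
REPEAT 6 [
  -- iteration 1/6 --
  FD 13: (9.534,18.711) -> (15.436,30.294) [heading=63, draw]
  LT 60: heading 63 -> 123
  -- iteration 2/6 --
  FD 13: (15.436,30.294) -> (8.355,41.197) [heading=123, draw]
  LT 60: heading 123 -> 183
  -- iteration 3/6 --
  FD 13: (8.355,41.197) -> (-4.627,40.517) [heading=183, draw]
  LT 60: heading 183 -> 243
  -- iteration 4/6 --
  FD 13: (-4.627,40.517) -> (-10.529,28.933) [heading=243, draw]
  LT 60: heading 243 -> 303
  -- iteration 5/6 --
  FD 13: (-10.529,28.933) -> (-3.448,18.031) [heading=303, draw]
  LT 60: heading 303 -> 3
  -- iteration 6/6 --
  FD 13: (-3.448,18.031) -> (9.534,18.711) [heading=3, draw]
  LT 60: heading 3 -> 63
]
FD 16: (9.534,18.711) -> (16.798,32.967) [heading=63, draw]
FD 10: (16.798,32.967) -> (21.338,41.877) [heading=63, draw]
FD 11: (21.338,41.877) -> (26.331,51.678) [heading=63, draw]
BK 6: (26.331,51.678) -> (23.608,46.332) [heading=63, draw]
LT 90: heading 63 -> 153
Final: pos=(23.608,46.332), heading=153, 12 segment(s) drawn

Answer: 23.608 46.332 153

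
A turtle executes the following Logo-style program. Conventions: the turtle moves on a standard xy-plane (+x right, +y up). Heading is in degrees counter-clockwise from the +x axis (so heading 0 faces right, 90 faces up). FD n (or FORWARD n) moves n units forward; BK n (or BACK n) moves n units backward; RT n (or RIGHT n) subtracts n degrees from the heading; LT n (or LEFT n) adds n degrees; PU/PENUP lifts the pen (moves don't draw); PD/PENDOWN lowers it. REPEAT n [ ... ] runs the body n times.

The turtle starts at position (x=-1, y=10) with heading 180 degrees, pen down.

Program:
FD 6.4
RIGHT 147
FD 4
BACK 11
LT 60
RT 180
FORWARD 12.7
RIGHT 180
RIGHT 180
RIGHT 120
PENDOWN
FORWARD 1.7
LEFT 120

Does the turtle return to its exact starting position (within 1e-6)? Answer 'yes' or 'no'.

Executing turtle program step by step:
Start: pos=(-1,10), heading=180, pen down
FD 6.4: (-1,10) -> (-7.4,10) [heading=180, draw]
RT 147: heading 180 -> 33
FD 4: (-7.4,10) -> (-4.045,12.179) [heading=33, draw]
BK 11: (-4.045,12.179) -> (-13.271,6.188) [heading=33, draw]
LT 60: heading 33 -> 93
RT 180: heading 93 -> 273
FD 12.7: (-13.271,6.188) -> (-12.606,-6.495) [heading=273, draw]
RT 180: heading 273 -> 93
RT 180: heading 93 -> 273
RT 120: heading 273 -> 153
PD: pen down
FD 1.7: (-12.606,-6.495) -> (-14.121,-5.723) [heading=153, draw]
LT 120: heading 153 -> 273
Final: pos=(-14.121,-5.723), heading=273, 5 segment(s) drawn

Start position: (-1, 10)
Final position: (-14.121, -5.723)
Distance = 20.479; >= 1e-6 -> NOT closed

Answer: no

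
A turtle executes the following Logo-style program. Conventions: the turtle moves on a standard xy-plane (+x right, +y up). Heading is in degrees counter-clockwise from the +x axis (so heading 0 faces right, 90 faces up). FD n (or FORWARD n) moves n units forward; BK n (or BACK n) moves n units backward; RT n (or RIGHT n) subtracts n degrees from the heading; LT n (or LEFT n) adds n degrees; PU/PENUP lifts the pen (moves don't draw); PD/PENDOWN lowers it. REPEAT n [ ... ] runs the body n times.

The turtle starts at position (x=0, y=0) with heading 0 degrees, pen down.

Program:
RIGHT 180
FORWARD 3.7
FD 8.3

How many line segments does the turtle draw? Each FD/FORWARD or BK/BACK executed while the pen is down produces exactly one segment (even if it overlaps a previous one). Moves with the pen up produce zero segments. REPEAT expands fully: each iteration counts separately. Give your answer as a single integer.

Executing turtle program step by step:
Start: pos=(0,0), heading=0, pen down
RT 180: heading 0 -> 180
FD 3.7: (0,0) -> (-3.7,0) [heading=180, draw]
FD 8.3: (-3.7,0) -> (-12,0) [heading=180, draw]
Final: pos=(-12,0), heading=180, 2 segment(s) drawn
Segments drawn: 2

Answer: 2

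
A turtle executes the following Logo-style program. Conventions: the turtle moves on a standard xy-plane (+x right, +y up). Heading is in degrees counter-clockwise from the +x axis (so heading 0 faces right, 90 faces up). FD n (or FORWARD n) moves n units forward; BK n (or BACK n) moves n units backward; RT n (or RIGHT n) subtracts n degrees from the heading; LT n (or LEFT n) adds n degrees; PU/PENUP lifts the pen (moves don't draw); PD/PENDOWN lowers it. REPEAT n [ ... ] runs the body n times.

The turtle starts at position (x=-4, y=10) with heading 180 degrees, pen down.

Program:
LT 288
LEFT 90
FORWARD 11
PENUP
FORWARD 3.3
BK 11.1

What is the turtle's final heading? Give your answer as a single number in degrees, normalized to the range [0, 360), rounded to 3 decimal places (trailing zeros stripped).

Executing turtle program step by step:
Start: pos=(-4,10), heading=180, pen down
LT 288: heading 180 -> 108
LT 90: heading 108 -> 198
FD 11: (-4,10) -> (-14.462,6.601) [heading=198, draw]
PU: pen up
FD 3.3: (-14.462,6.601) -> (-17.6,5.581) [heading=198, move]
BK 11.1: (-17.6,5.581) -> (-7.043,9.011) [heading=198, move]
Final: pos=(-7.043,9.011), heading=198, 1 segment(s) drawn

Answer: 198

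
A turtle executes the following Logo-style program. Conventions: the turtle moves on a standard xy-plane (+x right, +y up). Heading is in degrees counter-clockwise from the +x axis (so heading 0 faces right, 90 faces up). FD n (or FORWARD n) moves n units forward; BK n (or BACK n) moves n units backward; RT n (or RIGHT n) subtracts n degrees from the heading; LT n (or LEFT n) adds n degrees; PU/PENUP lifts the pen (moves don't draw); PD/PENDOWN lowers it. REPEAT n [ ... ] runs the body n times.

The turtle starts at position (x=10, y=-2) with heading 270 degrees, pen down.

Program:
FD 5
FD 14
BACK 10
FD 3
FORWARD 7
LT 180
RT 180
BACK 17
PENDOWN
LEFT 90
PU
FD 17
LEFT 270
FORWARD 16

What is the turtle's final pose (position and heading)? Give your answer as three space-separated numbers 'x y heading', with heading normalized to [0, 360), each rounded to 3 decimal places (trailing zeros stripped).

Answer: 27 -20 270

Derivation:
Executing turtle program step by step:
Start: pos=(10,-2), heading=270, pen down
FD 5: (10,-2) -> (10,-7) [heading=270, draw]
FD 14: (10,-7) -> (10,-21) [heading=270, draw]
BK 10: (10,-21) -> (10,-11) [heading=270, draw]
FD 3: (10,-11) -> (10,-14) [heading=270, draw]
FD 7: (10,-14) -> (10,-21) [heading=270, draw]
LT 180: heading 270 -> 90
RT 180: heading 90 -> 270
BK 17: (10,-21) -> (10,-4) [heading=270, draw]
PD: pen down
LT 90: heading 270 -> 0
PU: pen up
FD 17: (10,-4) -> (27,-4) [heading=0, move]
LT 270: heading 0 -> 270
FD 16: (27,-4) -> (27,-20) [heading=270, move]
Final: pos=(27,-20), heading=270, 6 segment(s) drawn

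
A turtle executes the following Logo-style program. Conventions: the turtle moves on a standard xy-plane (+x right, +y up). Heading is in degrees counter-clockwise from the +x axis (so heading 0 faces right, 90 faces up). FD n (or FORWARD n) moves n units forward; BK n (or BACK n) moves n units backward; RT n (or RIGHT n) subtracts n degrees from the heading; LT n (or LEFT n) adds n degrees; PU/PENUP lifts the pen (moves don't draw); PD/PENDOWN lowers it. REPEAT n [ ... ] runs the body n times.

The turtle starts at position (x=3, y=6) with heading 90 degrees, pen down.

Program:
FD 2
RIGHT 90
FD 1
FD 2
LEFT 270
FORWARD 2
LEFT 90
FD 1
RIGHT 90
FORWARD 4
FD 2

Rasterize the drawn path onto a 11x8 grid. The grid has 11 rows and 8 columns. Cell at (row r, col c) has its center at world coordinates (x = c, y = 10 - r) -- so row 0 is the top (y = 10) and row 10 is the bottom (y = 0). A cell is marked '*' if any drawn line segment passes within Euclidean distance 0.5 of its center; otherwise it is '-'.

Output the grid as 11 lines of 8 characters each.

Answer: --------
--------
---****-
---*--*-
---*--**
-------*
-------*
-------*
-------*
-------*
-------*

Derivation:
Segment 0: (3,6) -> (3,8)
Segment 1: (3,8) -> (4,8)
Segment 2: (4,8) -> (6,8)
Segment 3: (6,8) -> (6,6)
Segment 4: (6,6) -> (7,6)
Segment 5: (7,6) -> (7,2)
Segment 6: (7,2) -> (7,0)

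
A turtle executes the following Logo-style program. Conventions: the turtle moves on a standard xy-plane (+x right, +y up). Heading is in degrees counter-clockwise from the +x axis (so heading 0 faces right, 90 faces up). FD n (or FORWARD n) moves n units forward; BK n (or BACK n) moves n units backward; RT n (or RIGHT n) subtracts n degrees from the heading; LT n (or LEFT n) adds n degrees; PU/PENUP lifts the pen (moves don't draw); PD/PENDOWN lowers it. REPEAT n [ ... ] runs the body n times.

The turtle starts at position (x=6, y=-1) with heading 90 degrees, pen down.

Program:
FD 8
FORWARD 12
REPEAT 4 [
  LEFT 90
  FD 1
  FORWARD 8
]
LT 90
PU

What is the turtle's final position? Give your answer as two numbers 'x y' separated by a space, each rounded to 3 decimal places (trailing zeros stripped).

Executing turtle program step by step:
Start: pos=(6,-1), heading=90, pen down
FD 8: (6,-1) -> (6,7) [heading=90, draw]
FD 12: (6,7) -> (6,19) [heading=90, draw]
REPEAT 4 [
  -- iteration 1/4 --
  LT 90: heading 90 -> 180
  FD 1: (6,19) -> (5,19) [heading=180, draw]
  FD 8: (5,19) -> (-3,19) [heading=180, draw]
  -- iteration 2/4 --
  LT 90: heading 180 -> 270
  FD 1: (-3,19) -> (-3,18) [heading=270, draw]
  FD 8: (-3,18) -> (-3,10) [heading=270, draw]
  -- iteration 3/4 --
  LT 90: heading 270 -> 0
  FD 1: (-3,10) -> (-2,10) [heading=0, draw]
  FD 8: (-2,10) -> (6,10) [heading=0, draw]
  -- iteration 4/4 --
  LT 90: heading 0 -> 90
  FD 1: (6,10) -> (6,11) [heading=90, draw]
  FD 8: (6,11) -> (6,19) [heading=90, draw]
]
LT 90: heading 90 -> 180
PU: pen up
Final: pos=(6,19), heading=180, 10 segment(s) drawn

Answer: 6 19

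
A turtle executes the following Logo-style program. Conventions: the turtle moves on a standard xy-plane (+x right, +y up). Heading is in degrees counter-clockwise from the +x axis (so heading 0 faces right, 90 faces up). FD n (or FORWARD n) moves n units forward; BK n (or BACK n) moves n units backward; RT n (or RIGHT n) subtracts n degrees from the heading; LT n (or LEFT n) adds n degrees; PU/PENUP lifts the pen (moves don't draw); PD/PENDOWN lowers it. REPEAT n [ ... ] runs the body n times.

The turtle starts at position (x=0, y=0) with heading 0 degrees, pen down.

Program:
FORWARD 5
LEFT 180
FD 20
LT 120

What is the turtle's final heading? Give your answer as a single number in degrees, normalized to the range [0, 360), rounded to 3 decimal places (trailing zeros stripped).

Executing turtle program step by step:
Start: pos=(0,0), heading=0, pen down
FD 5: (0,0) -> (5,0) [heading=0, draw]
LT 180: heading 0 -> 180
FD 20: (5,0) -> (-15,0) [heading=180, draw]
LT 120: heading 180 -> 300
Final: pos=(-15,0), heading=300, 2 segment(s) drawn

Answer: 300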